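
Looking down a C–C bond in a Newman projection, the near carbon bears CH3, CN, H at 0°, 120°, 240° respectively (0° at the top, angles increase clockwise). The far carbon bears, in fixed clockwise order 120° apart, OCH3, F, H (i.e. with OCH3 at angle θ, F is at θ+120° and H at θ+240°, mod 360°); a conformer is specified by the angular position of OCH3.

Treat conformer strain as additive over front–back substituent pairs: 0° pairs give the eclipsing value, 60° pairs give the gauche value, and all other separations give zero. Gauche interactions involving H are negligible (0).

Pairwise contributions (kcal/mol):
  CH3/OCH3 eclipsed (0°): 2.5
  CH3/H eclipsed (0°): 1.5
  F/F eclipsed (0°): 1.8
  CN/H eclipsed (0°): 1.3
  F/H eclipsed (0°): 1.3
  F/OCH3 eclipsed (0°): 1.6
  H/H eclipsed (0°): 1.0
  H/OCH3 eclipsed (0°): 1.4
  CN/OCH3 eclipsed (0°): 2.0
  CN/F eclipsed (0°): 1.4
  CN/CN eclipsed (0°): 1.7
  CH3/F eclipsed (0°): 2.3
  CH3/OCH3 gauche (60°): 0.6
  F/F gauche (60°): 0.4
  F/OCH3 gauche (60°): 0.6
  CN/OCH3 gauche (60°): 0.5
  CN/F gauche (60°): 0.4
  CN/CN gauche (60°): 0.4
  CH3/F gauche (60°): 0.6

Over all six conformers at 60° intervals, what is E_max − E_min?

OCH3 at 0° (eclipsed): CH3(0°)/OCH3(0°) eclipsed 2.5; CN(120°)/F(120°) eclipsed 1.4; H(240°)/H(240°) eclipsed 1.0 → 4.9 kcal/mol.
OCH3 at 60° (staggered): CH3(0°)/OCH3(60°) gauche 0.6; CN(120°)/OCH3(60°) gauche 0.5; CN(120°)/F(180°) gauche 0.4 → 1.5 kcal/mol.
OCH3 at 120° (eclipsed): CH3(0°)/H(0°) eclipsed 1.5; CN(120°)/OCH3(120°) eclipsed 2.0; H(240°)/F(240°) eclipsed 1.3 → 4.8 kcal/mol.
OCH3 at 180° (staggered): CH3(0°)/F(300°) gauche 0.6; CN(120°)/OCH3(180°) gauche 0.5 → 1.1 kcal/mol.
OCH3 at 240° (eclipsed): CH3(0°)/F(0°) eclipsed 2.3; CN(120°)/H(120°) eclipsed 1.3; H(240°)/OCH3(240°) eclipsed 1.4 → 5.0 kcal/mol.
OCH3 at 300° (staggered): CH3(0°)/OCH3(300°) gauche 0.6; CH3(0°)/F(60°) gauche 0.6; CN(120°)/F(60°) gauche 0.4 → 1.6 kcal/mol.
Max at 240° (5.0 kcal/mol), min at 180° (1.1 kcal/mol); barrier = 3.9 kcal/mol.

3.9 kcal/mol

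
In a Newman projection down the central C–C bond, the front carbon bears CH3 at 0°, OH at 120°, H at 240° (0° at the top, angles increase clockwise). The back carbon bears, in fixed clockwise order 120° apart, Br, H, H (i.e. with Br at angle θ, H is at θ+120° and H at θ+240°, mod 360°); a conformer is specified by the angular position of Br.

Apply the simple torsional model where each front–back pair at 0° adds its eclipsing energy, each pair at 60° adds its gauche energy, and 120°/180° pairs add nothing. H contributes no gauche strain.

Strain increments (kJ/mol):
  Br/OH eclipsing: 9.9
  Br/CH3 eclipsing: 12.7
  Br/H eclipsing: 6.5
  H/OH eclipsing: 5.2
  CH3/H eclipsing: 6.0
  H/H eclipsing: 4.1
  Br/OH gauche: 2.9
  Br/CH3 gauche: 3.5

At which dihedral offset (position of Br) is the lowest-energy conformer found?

Br at 0° (eclipsed): CH3(0°)/Br(0°) eclipsed 12.7; OH(120°)/H(120°) eclipsed 5.2; H(240°)/H(240°) eclipsed 4.1 → 22.0 kJ/mol.
Br at 60° (staggered): CH3(0°)/Br(60°) gauche 3.5; OH(120°)/Br(60°) gauche 2.9 → 6.4 kJ/mol.
Br at 120° (eclipsed): CH3(0°)/H(0°) eclipsed 6.0; OH(120°)/Br(120°) eclipsed 9.9; H(240°)/H(240°) eclipsed 4.1 → 20.0 kJ/mol.
Br at 180° (staggered): OH(120°)/Br(180°) gauche 2.9 → 2.9 kJ/mol.
Br at 240° (eclipsed): CH3(0°)/H(0°) eclipsed 6.0; OH(120°)/H(120°) eclipsed 5.2; H(240°)/Br(240°) eclipsed 6.5 → 17.7 kJ/mol.
Br at 300° (staggered): CH3(0°)/Br(300°) gauche 3.5 → 3.5 kJ/mol.
The minimum (2.9 kJ/mol) occurs with Br at 180°.

180°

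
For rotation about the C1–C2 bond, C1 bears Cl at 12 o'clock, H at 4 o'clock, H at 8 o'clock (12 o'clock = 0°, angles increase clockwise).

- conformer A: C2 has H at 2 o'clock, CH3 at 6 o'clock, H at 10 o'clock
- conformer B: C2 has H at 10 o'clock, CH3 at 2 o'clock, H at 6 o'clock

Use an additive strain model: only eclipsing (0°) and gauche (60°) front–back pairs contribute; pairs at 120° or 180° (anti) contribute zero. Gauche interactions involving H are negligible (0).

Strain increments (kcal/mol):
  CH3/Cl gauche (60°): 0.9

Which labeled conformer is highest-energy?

B

A (staggered): no non-H gauche contacts → 0.0 kcal/mol.
B is staggered. Cl at 0° is gauche with CH3 at 60° (0.9). Total 0.9 kcal/mol.
B has the highest total (0.9 kcal/mol).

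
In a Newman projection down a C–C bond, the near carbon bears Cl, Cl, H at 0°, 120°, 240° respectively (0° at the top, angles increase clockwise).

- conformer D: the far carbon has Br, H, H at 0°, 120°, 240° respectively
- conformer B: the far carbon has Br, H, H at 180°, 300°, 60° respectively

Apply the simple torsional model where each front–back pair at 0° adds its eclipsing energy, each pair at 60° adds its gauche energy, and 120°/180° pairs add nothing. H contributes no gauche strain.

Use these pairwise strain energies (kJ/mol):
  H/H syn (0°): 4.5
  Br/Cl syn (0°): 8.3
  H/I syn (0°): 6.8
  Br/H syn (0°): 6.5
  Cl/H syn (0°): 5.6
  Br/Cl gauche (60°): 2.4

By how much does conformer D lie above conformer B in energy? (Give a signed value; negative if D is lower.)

+16.0 kJ/mol

D (eclipsed): Cl(0°)/Br(0°) eclipsed 8.3; Cl(120°)/H(120°) eclipsed 5.6; H(240°)/H(240°) eclipsed 4.5 → 18.4 kJ/mol.
B (staggered): Cl(120°)/Br(180°) gauche 2.4 → 2.4 kJ/mol.
E(D) − E(B) = 18.4 − 2.4 = +16.0 kJ/mol.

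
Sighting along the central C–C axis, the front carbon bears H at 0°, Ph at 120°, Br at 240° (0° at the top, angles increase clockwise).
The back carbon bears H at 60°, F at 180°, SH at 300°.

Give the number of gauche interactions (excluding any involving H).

Non-H gauche pairs: Ph(120°)/F(180°); Br(240°)/F(180°); Br(240°)/SH(300°) — 3 interactions.

3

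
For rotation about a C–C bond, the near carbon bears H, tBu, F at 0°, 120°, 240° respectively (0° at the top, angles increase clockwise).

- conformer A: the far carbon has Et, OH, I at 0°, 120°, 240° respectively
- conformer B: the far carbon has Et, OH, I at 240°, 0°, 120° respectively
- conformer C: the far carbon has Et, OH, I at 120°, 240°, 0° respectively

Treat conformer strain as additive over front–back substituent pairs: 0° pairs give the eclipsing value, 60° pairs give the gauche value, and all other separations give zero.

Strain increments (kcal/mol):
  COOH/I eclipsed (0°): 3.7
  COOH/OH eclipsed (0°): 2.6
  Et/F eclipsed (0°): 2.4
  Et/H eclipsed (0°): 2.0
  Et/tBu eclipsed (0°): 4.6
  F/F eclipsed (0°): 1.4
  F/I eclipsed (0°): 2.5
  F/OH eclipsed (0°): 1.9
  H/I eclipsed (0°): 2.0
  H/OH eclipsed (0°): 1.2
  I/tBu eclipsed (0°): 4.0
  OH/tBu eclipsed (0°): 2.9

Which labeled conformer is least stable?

A (eclipsed): H–Et eclipsed, tBu–OH eclipsed, F–I eclipsed; 2.0 + 2.9 + 2.5 = 7.4 kcal/mol.
B (eclipsed): H–OH eclipsed, tBu–I eclipsed, F–Et eclipsed; 1.2 + 4.0 + 2.4 = 7.6 kcal/mol.
C (eclipsed): H–I eclipsed, tBu–Et eclipsed, F–OH eclipsed; 2.0 + 4.6 + 1.9 = 8.5 kcal/mol.
C has the highest total (8.5 kcal/mol).

C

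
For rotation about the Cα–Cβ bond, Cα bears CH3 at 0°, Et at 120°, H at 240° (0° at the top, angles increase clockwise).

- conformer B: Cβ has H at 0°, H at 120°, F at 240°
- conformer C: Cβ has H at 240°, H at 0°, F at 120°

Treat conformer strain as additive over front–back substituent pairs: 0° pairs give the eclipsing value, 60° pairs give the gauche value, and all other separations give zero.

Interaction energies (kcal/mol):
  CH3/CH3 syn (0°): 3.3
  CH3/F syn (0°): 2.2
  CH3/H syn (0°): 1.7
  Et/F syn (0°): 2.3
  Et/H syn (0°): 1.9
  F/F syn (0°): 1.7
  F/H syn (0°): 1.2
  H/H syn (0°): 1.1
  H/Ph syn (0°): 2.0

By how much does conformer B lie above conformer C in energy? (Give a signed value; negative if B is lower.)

B (eclipsed): CH3(0°)/H(0°) eclipsed 1.7; Et(120°)/H(120°) eclipsed 1.9; H(240°)/F(240°) eclipsed 1.2 → 4.8 kcal/mol.
C (eclipsed): CH3(0°)/H(0°) eclipsed 1.7; Et(120°)/F(120°) eclipsed 2.3; H(240°)/H(240°) eclipsed 1.1 → 5.1 kcal/mol.
E(B) − E(C) = 4.8 − 5.1 = -0.3 kcal/mol.

-0.3 kcal/mol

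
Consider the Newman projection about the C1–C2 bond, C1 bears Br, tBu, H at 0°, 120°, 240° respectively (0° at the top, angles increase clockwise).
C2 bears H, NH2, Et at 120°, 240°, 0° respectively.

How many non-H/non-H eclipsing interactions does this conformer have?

1

Non-H eclipsing pairs: Br(0°)/Et(0°) — 1 interaction.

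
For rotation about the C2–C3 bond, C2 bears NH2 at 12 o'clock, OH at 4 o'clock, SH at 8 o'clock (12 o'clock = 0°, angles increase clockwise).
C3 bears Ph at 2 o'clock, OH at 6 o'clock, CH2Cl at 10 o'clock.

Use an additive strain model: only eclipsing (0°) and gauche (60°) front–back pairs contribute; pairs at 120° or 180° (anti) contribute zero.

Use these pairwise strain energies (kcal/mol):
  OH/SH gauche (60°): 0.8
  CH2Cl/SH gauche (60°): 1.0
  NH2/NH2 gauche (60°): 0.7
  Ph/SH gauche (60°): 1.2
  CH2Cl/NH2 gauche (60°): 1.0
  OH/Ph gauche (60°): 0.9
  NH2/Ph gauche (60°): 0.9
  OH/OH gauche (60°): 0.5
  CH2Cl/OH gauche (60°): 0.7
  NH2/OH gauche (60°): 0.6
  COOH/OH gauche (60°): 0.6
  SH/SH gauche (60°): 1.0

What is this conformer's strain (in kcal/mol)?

This conformer (staggered): NH2(0°)/Ph(60°) gauche 0.9; NH2(0°)/CH2Cl(300°) gauche 1.0; OH(120°)/Ph(60°) gauche 0.9; OH(120°)/OH(180°) gauche 0.5; SH(240°)/OH(180°) gauche 0.8; SH(240°)/CH2Cl(300°) gauche 1.0 → 5.1 kcal/mol.

5.1 kcal/mol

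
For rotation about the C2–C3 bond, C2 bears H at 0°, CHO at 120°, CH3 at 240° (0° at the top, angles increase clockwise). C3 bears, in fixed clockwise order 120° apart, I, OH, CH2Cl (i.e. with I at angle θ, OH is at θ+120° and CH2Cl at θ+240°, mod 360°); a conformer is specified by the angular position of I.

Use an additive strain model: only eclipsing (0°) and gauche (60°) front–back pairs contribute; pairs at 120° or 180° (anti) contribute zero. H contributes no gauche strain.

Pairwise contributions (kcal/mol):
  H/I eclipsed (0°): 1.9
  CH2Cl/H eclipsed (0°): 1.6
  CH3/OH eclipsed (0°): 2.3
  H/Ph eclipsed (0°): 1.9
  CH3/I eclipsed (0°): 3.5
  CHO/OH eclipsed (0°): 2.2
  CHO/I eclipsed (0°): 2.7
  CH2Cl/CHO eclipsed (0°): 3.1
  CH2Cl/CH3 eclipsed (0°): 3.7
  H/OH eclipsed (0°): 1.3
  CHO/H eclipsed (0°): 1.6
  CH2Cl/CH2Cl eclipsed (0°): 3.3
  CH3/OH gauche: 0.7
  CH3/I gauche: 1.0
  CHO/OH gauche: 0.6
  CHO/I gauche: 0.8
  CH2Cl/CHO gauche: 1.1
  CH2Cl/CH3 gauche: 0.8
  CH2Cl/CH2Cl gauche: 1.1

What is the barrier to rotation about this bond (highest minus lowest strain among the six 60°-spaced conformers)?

I at 0° (eclipsed): H(0°)/I(0°) eclipsed 1.9; CHO(120°)/OH(120°) eclipsed 2.2; CH3(240°)/CH2Cl(240°) eclipsed 3.7 → 7.8 kcal/mol.
I at 60° (staggered): CHO(120°)/I(60°) gauche 0.8; CHO(120°)/OH(180°) gauche 0.6; CH3(240°)/OH(180°) gauche 0.7; CH3(240°)/CH2Cl(300°) gauche 0.8 → 2.9 kcal/mol.
I at 120° (eclipsed): H(0°)/CH2Cl(0°) eclipsed 1.6; CHO(120°)/I(120°) eclipsed 2.7; CH3(240°)/OH(240°) eclipsed 2.3 → 6.6 kcal/mol.
I at 180° (staggered): CHO(120°)/I(180°) gauche 0.8; CHO(120°)/CH2Cl(60°) gauche 1.1; CH3(240°)/I(180°) gauche 1.0; CH3(240°)/OH(300°) gauche 0.7 → 3.6 kcal/mol.
I at 240° (eclipsed): H(0°)/OH(0°) eclipsed 1.3; CHO(120°)/CH2Cl(120°) eclipsed 3.1; CH3(240°)/I(240°) eclipsed 3.5 → 7.9 kcal/mol.
I at 300° (staggered): CHO(120°)/OH(60°) gauche 0.6; CHO(120°)/CH2Cl(180°) gauche 1.1; CH3(240°)/I(300°) gauche 1.0; CH3(240°)/CH2Cl(180°) gauche 0.8 → 3.5 kcal/mol.
Max at 240° (7.9 kcal/mol), min at 60° (2.9 kcal/mol); barrier = 5.0 kcal/mol.

5.0 kcal/mol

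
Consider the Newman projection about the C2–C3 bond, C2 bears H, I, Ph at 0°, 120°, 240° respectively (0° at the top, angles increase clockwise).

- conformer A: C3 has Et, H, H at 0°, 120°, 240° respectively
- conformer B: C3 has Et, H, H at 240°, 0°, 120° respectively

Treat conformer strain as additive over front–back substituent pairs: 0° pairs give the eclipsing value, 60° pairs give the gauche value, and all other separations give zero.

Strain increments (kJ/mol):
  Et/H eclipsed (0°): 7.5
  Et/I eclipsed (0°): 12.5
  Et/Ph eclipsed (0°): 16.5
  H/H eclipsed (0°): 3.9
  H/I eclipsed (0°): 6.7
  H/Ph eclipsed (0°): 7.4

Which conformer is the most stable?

A

A (eclipsed): H(0°)/Et(0°) eclipsed 7.5; I(120°)/H(120°) eclipsed 6.7; Ph(240°)/H(240°) eclipsed 7.4 → 21.6 kJ/mol.
B (eclipsed): H(0°)/H(0°) eclipsed 3.9; I(120°)/H(120°) eclipsed 6.7; Ph(240°)/Et(240°) eclipsed 16.5 → 27.1 kJ/mol.
A has the lowest total (21.6 kJ/mol).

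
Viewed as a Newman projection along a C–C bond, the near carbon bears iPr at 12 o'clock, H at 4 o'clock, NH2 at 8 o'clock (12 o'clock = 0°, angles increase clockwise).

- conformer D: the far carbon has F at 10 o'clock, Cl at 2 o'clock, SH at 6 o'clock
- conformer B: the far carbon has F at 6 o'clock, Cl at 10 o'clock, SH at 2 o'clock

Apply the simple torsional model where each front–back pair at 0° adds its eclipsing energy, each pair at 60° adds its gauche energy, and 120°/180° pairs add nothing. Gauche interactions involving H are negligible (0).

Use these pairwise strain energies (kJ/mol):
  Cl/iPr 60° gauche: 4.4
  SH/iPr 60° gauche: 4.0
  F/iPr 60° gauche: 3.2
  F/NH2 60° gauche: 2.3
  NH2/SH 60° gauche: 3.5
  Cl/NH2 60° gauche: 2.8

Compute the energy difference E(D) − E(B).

D is staggered. iPr at 0° is gauche with F at 300° (3.2); iPr at 0° is gauche with Cl at 60° (4.4); NH2 at 240° is gauche with F at 300° (2.3); NH2 at 240° is gauche with SH at 180° (3.5). Total 13.4 kJ/mol.
B is staggered. iPr at 0° is gauche with Cl at 300° (4.4); iPr at 0° is gauche with SH at 60° (4.0); NH2 at 240° is gauche with F at 180° (2.3); NH2 at 240° is gauche with Cl at 300° (2.8). Total 13.5 kJ/mol.
E(D) − E(B) = 13.4 − 13.5 = -0.1 kJ/mol.

-0.1 kJ/mol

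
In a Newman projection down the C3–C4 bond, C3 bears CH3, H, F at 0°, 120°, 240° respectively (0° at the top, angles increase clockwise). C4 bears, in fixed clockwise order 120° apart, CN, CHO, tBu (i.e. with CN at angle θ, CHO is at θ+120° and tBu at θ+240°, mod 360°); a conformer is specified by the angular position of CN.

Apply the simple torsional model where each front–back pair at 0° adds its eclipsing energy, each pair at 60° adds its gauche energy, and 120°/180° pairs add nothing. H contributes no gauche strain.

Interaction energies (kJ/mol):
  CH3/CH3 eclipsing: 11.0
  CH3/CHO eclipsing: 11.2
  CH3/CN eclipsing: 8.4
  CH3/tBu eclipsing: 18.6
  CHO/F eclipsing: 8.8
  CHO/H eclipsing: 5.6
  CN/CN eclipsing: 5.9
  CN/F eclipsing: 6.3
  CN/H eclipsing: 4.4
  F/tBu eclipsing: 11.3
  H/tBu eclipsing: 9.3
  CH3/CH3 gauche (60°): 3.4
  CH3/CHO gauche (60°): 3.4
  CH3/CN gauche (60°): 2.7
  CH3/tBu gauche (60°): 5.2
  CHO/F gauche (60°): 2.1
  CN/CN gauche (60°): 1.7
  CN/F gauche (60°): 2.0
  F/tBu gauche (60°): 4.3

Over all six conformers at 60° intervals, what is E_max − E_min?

19.4 kJ/mol

CN at 0° (eclipsed): CH3–CN eclipsed, H–CHO eclipsed, F–tBu eclipsed; 8.4 + 5.6 + 11.3 = 25.3 kJ/mol.
CN at 60° (staggered): CH3–CN gauche, CH3–tBu gauche, F–CHO gauche, F–tBu gauche; 2.7 + 5.2 + 2.1 + 4.3 = 14.3 kJ/mol.
CN at 120° (eclipsed): CH3–tBu eclipsed, H–CN eclipsed, F–CHO eclipsed; 18.6 + 4.4 + 8.8 = 31.8 kJ/mol.
CN at 180° (staggered): CH3–CHO gauche, CH3–tBu gauche, F–CN gauche, F–CHO gauche; 3.4 + 5.2 + 2.0 + 2.1 = 12.7 kJ/mol.
CN at 240° (eclipsed): CH3–CHO eclipsed, H–tBu eclipsed, F–CN eclipsed; 11.2 + 9.3 + 6.3 = 26.8 kJ/mol.
CN at 300° (staggered): CH3–CN gauche, CH3–CHO gauche, F–CN gauche, F–tBu gauche; 2.7 + 3.4 + 2.0 + 4.3 = 12.4 kJ/mol.
Max at 120° (31.8 kJ/mol), min at 300° (12.4 kJ/mol); barrier = 19.4 kJ/mol.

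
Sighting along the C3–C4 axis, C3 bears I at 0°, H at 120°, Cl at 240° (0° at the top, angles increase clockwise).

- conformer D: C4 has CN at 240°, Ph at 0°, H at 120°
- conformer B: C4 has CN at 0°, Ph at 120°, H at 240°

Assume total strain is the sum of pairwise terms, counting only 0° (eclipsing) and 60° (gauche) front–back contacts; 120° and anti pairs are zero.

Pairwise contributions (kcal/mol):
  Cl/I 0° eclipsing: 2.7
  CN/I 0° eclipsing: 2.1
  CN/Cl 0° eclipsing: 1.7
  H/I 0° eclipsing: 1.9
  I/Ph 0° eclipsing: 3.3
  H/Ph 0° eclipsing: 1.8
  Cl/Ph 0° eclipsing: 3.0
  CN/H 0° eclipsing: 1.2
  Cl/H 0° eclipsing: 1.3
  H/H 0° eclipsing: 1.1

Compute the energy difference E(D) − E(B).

D is eclipsed. I at 0° is eclipsed with Ph at 0° (3.3); H at 120° is eclipsed with H at 120° (1.1); Cl at 240° is eclipsed with CN at 240° (1.7). Total 6.1 kcal/mol.
B is eclipsed. I at 0° is eclipsed with CN at 0° (2.1); H at 120° is eclipsed with Ph at 120° (1.8); Cl at 240° is eclipsed with H at 240° (1.3). Total 5.2 kcal/mol.
E(D) − E(B) = 6.1 − 5.2 = +0.9 kcal/mol.

+0.9 kcal/mol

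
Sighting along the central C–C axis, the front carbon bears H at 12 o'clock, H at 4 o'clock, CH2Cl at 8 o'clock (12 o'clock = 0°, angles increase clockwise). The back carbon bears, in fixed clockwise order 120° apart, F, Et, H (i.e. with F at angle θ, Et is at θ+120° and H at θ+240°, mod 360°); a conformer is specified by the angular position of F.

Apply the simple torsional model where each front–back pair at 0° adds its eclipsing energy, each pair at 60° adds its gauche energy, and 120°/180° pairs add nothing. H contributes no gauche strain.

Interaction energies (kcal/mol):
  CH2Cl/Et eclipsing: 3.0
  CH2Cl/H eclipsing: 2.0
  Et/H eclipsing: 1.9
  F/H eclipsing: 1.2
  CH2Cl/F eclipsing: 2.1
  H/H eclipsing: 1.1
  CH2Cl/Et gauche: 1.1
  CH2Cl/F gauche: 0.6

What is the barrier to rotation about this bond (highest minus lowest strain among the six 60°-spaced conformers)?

4.7 kcal/mol

F at 0° is eclipsed. H at 0° is eclipsed with F at 0° (1.2); H at 120° is eclipsed with Et at 120° (1.9); CH2Cl at 240° is eclipsed with H at 240° (2.0). Total 5.1 kcal/mol.
F at 60° is staggered. CH2Cl at 240° is gauche with Et at 180° (1.1). Total 1.1 kcal/mol.
F at 120° is eclipsed. H at 0° is eclipsed with H at 0° (1.1); H at 120° is eclipsed with F at 120° (1.2); CH2Cl at 240° is eclipsed with Et at 240° (3.0). Total 5.3 kcal/mol.
F at 180° is staggered. CH2Cl at 240° is gauche with F at 180° (0.6); CH2Cl at 240° is gauche with Et at 300° (1.1). Total 1.7 kcal/mol.
F at 240° is eclipsed. H at 0° is eclipsed with Et at 0° (1.9); H at 120° is eclipsed with H at 120° (1.1); CH2Cl at 240° is eclipsed with F at 240° (2.1). Total 5.1 kcal/mol.
F at 300° is staggered. CH2Cl at 240° is gauche with F at 300° (0.6). Total 0.6 kcal/mol.
Max at 120° (5.3 kcal/mol), min at 300° (0.6 kcal/mol); barrier = 4.7 kcal/mol.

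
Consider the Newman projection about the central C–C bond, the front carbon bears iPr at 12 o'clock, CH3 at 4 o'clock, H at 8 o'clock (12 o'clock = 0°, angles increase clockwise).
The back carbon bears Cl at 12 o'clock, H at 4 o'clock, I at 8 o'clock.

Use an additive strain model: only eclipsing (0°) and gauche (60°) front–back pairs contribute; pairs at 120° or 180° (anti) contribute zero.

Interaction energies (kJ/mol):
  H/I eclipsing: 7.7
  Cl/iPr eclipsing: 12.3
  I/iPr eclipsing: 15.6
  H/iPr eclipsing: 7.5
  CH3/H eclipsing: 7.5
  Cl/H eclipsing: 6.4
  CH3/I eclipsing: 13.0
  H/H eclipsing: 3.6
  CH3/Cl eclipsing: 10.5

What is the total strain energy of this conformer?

27.5 kJ/mol

This conformer is eclipsed. iPr at 0° is eclipsed with Cl at 0° (12.3); CH3 at 120° is eclipsed with H at 120° (7.5); H at 240° is eclipsed with I at 240° (7.7). Total 27.5 kJ/mol.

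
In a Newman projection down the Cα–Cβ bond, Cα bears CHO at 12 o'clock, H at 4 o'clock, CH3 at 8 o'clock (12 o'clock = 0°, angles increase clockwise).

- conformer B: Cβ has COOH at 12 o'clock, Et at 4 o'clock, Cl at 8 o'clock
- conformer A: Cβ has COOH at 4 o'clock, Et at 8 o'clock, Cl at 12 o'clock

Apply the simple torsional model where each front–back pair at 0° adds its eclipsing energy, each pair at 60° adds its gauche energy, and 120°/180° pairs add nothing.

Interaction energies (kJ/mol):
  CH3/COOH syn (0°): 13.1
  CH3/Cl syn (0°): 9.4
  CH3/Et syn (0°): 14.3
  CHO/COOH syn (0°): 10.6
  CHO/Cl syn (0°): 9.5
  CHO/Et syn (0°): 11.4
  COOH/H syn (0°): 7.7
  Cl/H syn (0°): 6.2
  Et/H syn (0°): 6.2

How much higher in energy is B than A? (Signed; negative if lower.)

-5.3 kJ/mol

B is eclipsed. CHO at 0° is eclipsed with COOH at 0° (10.6); H at 120° is eclipsed with Et at 120° (6.2); CH3 at 240° is eclipsed with Cl at 240° (9.4). Total 26.2 kJ/mol.
A is eclipsed. CHO at 0° is eclipsed with Cl at 0° (9.5); H at 120° is eclipsed with COOH at 120° (7.7); CH3 at 240° is eclipsed with Et at 240° (14.3). Total 31.5 kJ/mol.
E(B) − E(A) = 26.2 − 31.5 = -5.3 kJ/mol.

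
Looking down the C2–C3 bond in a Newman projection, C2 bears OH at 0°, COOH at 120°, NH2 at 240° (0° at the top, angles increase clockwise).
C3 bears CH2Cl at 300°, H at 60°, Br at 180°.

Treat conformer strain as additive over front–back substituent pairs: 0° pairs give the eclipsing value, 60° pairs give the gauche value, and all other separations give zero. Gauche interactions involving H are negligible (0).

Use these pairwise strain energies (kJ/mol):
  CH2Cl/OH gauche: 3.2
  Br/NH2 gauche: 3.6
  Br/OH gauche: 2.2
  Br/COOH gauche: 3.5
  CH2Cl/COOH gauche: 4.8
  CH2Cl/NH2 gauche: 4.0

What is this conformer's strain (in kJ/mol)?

14.3 kJ/mol

This conformer is staggered. OH at 0° is gauche with CH2Cl at 300° (3.2); COOH at 120° is gauche with Br at 180° (3.5); NH2 at 240° is gauche with CH2Cl at 300° (4.0); NH2 at 240° is gauche with Br at 180° (3.6). Total 14.3 kJ/mol.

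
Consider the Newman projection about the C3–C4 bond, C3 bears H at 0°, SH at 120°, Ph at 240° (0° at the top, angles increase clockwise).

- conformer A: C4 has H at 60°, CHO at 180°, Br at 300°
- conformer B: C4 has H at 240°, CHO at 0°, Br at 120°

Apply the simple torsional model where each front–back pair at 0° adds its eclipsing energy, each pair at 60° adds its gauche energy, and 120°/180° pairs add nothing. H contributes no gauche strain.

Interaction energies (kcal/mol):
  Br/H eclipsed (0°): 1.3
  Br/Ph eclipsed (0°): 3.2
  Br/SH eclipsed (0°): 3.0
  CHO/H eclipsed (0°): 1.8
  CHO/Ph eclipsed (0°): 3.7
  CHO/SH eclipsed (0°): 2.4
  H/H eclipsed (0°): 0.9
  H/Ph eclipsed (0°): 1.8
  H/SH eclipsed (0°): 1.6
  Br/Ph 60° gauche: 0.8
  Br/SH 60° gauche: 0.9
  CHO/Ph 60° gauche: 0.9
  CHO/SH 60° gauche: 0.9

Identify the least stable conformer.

A is staggered. SH at 120° is gauche with CHO at 180° (0.9); Ph at 240° is gauche with CHO at 180° (0.9); Ph at 240° is gauche with Br at 300° (0.8). Total 2.6 kcal/mol.
B is eclipsed. H at 0° is eclipsed with CHO at 0° (1.8); SH at 120° is eclipsed with Br at 120° (3.0); Ph at 240° is eclipsed with H at 240° (1.8). Total 6.6 kcal/mol.
B has the highest total (6.6 kcal/mol).

B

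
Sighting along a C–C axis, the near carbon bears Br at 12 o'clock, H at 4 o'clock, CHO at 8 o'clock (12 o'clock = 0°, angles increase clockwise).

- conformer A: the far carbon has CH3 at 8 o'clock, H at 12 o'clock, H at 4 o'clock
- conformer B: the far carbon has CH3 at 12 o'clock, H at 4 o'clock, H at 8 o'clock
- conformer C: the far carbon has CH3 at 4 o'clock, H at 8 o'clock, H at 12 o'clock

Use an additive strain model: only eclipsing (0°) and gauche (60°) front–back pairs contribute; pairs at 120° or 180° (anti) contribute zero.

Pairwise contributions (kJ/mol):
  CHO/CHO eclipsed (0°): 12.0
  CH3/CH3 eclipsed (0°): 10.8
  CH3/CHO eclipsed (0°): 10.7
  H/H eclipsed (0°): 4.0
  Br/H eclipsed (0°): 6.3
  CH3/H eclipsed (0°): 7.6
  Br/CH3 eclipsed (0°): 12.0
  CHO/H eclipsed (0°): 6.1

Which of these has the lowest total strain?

C

A is eclipsed. Br at 0° is eclipsed with H at 0° (6.3); H at 120° is eclipsed with H at 120° (4.0); CHO at 240° is eclipsed with CH3 at 240° (10.7). Total 21.0 kJ/mol.
B is eclipsed. Br at 0° is eclipsed with CH3 at 0° (12.0); H at 120° is eclipsed with H at 120° (4.0); CHO at 240° is eclipsed with H at 240° (6.1). Total 22.1 kJ/mol.
C is eclipsed. Br at 0° is eclipsed with H at 0° (6.3); H at 120° is eclipsed with CH3 at 120° (7.6); CHO at 240° is eclipsed with H at 240° (6.1). Total 20.0 kJ/mol.
C has the lowest total (20.0 kJ/mol).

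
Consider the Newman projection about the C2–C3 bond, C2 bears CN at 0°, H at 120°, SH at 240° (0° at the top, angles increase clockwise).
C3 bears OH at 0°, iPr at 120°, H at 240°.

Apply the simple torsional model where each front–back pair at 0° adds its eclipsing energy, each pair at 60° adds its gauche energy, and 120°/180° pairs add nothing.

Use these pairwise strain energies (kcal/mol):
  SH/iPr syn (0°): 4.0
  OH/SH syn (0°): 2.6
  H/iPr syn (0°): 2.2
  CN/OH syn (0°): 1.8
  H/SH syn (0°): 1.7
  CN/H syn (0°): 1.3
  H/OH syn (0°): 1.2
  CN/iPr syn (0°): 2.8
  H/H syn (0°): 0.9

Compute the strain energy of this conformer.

5.7 kcal/mol

This conformer is eclipsed. CN at 0° is eclipsed with OH at 0° (1.8); H at 120° is eclipsed with iPr at 120° (2.2); SH at 240° is eclipsed with H at 240° (1.7). Total 5.7 kcal/mol.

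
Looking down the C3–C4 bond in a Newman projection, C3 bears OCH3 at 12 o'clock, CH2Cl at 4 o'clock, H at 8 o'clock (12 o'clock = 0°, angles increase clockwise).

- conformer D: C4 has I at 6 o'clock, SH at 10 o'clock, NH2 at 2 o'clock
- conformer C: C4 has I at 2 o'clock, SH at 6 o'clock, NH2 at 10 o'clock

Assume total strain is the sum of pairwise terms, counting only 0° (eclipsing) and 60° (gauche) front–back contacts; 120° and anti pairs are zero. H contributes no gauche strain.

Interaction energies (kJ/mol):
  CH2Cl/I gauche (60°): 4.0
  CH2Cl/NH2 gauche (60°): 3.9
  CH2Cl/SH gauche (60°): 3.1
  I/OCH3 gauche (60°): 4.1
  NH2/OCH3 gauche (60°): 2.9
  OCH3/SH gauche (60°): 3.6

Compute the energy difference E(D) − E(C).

+0.3 kJ/mol

D (staggered): OCH3–SH gauche, OCH3–NH2 gauche, CH2Cl–I gauche, CH2Cl–NH2 gauche; 3.6 + 2.9 + 4.0 + 3.9 = 14.4 kJ/mol.
C (staggered): OCH3–I gauche, OCH3–NH2 gauche, CH2Cl–I gauche, CH2Cl–SH gauche; 4.1 + 2.9 + 4.0 + 3.1 = 14.1 kJ/mol.
E(D) − E(C) = 14.4 − 14.1 = +0.3 kJ/mol.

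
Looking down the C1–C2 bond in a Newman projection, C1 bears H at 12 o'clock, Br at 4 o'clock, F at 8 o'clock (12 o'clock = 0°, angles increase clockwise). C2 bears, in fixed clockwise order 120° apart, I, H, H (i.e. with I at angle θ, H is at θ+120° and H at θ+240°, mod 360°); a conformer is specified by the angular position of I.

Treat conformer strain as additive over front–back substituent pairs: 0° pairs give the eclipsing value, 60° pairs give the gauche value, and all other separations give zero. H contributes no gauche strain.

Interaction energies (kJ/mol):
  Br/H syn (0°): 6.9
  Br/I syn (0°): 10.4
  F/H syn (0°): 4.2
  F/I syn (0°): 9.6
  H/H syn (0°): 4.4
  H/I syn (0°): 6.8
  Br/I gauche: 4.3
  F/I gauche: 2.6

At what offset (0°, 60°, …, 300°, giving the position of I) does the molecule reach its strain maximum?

I at 0° (eclipsed): H(0°)/I(0°) eclipsed 6.8; Br(120°)/H(120°) eclipsed 6.9; F(240°)/H(240°) eclipsed 4.2 → 17.9 kJ/mol.
I at 60° (staggered): Br(120°)/I(60°) gauche 4.3 → 4.3 kJ/mol.
I at 120° (eclipsed): H(0°)/H(0°) eclipsed 4.4; Br(120°)/I(120°) eclipsed 10.4; F(240°)/H(240°) eclipsed 4.2 → 19.0 kJ/mol.
I at 180° (staggered): Br(120°)/I(180°) gauche 4.3; F(240°)/I(180°) gauche 2.6 → 6.9 kJ/mol.
I at 240° (eclipsed): H(0°)/H(0°) eclipsed 4.4; Br(120°)/H(120°) eclipsed 6.9; F(240°)/I(240°) eclipsed 9.6 → 20.9 kJ/mol.
I at 300° (staggered): F(240°)/I(300°) gauche 2.6 → 2.6 kJ/mol.
The maximum (20.9 kJ/mol) occurs with I at 240°.

240°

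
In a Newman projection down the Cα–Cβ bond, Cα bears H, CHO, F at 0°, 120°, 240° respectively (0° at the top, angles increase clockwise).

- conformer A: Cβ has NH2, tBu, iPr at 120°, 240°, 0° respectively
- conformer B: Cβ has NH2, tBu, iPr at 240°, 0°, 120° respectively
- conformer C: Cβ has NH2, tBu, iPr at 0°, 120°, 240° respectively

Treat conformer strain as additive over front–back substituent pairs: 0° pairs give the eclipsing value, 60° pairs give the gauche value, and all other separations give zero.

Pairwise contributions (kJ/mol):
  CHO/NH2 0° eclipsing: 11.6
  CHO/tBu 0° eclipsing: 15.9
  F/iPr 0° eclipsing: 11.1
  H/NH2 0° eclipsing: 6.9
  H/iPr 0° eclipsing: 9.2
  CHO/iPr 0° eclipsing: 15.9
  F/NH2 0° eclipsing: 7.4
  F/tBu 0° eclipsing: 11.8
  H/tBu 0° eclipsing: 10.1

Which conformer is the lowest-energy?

A

A (eclipsed): H(0°)/iPr(0°) eclipsed 9.2; CHO(120°)/NH2(120°) eclipsed 11.6; F(240°)/tBu(240°) eclipsed 11.8 → 32.6 kJ/mol.
B (eclipsed): H(0°)/tBu(0°) eclipsed 10.1; CHO(120°)/iPr(120°) eclipsed 15.9; F(240°)/NH2(240°) eclipsed 7.4 → 33.4 kJ/mol.
C (eclipsed): H(0°)/NH2(0°) eclipsed 6.9; CHO(120°)/tBu(120°) eclipsed 15.9; F(240°)/iPr(240°) eclipsed 11.1 → 33.9 kJ/mol.
A has the lowest total (32.6 kJ/mol).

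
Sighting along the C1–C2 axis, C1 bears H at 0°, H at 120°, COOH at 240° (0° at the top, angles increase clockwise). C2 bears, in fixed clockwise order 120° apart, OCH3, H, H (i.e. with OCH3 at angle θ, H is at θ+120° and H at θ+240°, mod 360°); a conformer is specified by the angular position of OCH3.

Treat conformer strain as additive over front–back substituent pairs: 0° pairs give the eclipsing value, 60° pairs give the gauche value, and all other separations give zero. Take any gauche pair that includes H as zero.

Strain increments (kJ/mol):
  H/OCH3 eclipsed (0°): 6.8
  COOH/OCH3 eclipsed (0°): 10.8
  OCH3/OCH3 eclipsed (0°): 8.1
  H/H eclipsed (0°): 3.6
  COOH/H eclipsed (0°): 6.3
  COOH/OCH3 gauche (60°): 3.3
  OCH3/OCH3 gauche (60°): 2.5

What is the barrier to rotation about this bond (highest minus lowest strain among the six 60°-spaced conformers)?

18.0 kJ/mol

OCH3 at 0° (eclipsed): H(0°)/OCH3(0°) eclipsed 6.8; H(120°)/H(120°) eclipsed 3.6; COOH(240°)/H(240°) eclipsed 6.3 → 16.7 kJ/mol.
OCH3 at 60° (staggered): no non-H gauche contacts → 0.0 kJ/mol.
OCH3 at 120° (eclipsed): H(0°)/H(0°) eclipsed 3.6; H(120°)/OCH3(120°) eclipsed 6.8; COOH(240°)/H(240°) eclipsed 6.3 → 16.7 kJ/mol.
OCH3 at 180° (staggered): COOH(240°)/OCH3(180°) gauche 3.3 → 3.3 kJ/mol.
OCH3 at 240° (eclipsed): H(0°)/H(0°) eclipsed 3.6; H(120°)/H(120°) eclipsed 3.6; COOH(240°)/OCH3(240°) eclipsed 10.8 → 18.0 kJ/mol.
OCH3 at 300° (staggered): COOH(240°)/OCH3(300°) gauche 3.3 → 3.3 kJ/mol.
Max at 240° (18.0 kJ/mol), min at 60° (0.0 kJ/mol); barrier = 18.0 kJ/mol.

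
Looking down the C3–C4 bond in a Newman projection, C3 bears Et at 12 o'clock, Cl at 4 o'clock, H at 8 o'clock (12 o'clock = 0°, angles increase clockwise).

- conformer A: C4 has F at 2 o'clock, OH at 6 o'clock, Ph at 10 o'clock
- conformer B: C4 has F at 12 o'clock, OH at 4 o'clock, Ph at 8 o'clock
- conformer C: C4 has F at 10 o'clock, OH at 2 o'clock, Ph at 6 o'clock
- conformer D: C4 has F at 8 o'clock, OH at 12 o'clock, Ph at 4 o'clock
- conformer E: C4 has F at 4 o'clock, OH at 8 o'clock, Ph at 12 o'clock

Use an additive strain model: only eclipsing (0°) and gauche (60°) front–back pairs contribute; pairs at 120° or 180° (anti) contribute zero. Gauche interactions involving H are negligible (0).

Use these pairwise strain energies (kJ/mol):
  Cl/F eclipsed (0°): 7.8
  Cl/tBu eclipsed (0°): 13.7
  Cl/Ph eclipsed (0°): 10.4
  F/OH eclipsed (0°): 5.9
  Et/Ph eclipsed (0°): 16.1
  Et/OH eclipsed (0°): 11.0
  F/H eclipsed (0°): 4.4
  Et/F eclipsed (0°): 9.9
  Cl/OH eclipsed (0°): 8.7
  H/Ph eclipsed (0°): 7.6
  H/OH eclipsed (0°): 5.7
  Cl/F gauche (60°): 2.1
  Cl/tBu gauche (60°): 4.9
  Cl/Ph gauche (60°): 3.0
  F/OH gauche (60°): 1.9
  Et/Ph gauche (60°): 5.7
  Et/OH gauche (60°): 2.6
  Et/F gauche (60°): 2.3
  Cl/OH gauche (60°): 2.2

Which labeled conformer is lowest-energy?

A (staggered): Et(0°)/F(60°) gauche 2.3; Et(0°)/Ph(300°) gauche 5.7; Cl(120°)/F(60°) gauche 2.1; Cl(120°)/OH(180°) gauche 2.2 → 12.3 kJ/mol.
B (eclipsed): Et(0°)/F(0°) eclipsed 9.9; Cl(120°)/OH(120°) eclipsed 8.7; H(240°)/Ph(240°) eclipsed 7.6 → 26.2 kJ/mol.
C (staggered): Et(0°)/F(300°) gauche 2.3; Et(0°)/OH(60°) gauche 2.6; Cl(120°)/OH(60°) gauche 2.2; Cl(120°)/Ph(180°) gauche 3.0 → 10.1 kJ/mol.
D (eclipsed): Et(0°)/OH(0°) eclipsed 11.0; Cl(120°)/Ph(120°) eclipsed 10.4; H(240°)/F(240°) eclipsed 4.4 → 25.8 kJ/mol.
E (eclipsed): Et(0°)/Ph(0°) eclipsed 16.1; Cl(120°)/F(120°) eclipsed 7.8; H(240°)/OH(240°) eclipsed 5.7 → 29.6 kJ/mol.
C has the lowest total (10.1 kJ/mol).

C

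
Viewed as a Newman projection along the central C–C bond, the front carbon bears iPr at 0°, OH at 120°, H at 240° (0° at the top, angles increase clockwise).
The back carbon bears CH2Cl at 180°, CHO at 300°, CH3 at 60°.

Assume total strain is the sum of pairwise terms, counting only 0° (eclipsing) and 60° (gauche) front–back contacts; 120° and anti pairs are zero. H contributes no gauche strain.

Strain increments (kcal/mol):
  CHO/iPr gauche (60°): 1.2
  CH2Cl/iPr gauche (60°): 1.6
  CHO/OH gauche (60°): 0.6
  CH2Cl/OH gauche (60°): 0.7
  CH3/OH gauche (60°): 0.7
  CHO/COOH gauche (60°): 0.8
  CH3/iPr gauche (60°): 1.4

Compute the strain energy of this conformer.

4.0 kcal/mol

This conformer (staggered): iPr(0°)/CHO(300°) gauche 1.2; iPr(0°)/CH3(60°) gauche 1.4; OH(120°)/CH2Cl(180°) gauche 0.7; OH(120°)/CH3(60°) gauche 0.7 → 4.0 kcal/mol.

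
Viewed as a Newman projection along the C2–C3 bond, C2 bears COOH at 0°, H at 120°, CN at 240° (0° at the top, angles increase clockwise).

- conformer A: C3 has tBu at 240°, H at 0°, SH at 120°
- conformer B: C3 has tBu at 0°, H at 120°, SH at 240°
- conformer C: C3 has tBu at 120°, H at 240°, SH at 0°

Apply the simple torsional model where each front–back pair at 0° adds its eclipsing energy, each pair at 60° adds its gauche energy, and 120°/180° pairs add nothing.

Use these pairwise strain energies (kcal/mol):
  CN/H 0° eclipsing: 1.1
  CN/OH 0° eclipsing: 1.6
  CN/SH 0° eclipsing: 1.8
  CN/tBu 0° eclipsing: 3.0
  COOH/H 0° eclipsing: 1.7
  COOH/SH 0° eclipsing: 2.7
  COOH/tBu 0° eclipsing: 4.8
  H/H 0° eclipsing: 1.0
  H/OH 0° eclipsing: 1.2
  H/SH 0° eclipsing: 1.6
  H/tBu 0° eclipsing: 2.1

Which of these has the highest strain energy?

B

A (eclipsed): COOH(0°)/H(0°) eclipsed 1.7; H(120°)/SH(120°) eclipsed 1.6; CN(240°)/tBu(240°) eclipsed 3.0 → 6.3 kcal/mol.
B (eclipsed): COOH(0°)/tBu(0°) eclipsed 4.8; H(120°)/H(120°) eclipsed 1.0; CN(240°)/SH(240°) eclipsed 1.8 → 7.6 kcal/mol.
C (eclipsed): COOH(0°)/SH(0°) eclipsed 2.7; H(120°)/tBu(120°) eclipsed 2.1; CN(240°)/H(240°) eclipsed 1.1 → 5.9 kcal/mol.
B has the highest total (7.6 kcal/mol).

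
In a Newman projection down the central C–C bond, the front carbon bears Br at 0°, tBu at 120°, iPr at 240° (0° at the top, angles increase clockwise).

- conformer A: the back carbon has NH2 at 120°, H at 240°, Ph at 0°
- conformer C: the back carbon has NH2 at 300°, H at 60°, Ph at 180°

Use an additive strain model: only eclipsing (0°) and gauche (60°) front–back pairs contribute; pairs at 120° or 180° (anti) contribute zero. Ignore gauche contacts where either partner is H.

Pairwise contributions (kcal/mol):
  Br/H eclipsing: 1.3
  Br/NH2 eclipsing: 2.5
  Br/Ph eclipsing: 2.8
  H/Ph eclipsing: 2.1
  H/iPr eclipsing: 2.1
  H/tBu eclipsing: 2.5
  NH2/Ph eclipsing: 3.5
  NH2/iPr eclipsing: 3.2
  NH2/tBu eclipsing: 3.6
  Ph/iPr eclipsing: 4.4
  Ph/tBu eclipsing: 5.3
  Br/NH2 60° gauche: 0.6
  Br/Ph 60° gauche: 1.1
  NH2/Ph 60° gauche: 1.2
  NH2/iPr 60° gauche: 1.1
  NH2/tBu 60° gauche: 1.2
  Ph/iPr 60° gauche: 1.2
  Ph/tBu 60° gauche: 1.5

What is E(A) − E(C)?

A (eclipsed): Br–Ph eclipsed, tBu–NH2 eclipsed, iPr–H eclipsed; 2.8 + 3.6 + 2.1 = 8.5 kcal/mol.
C (staggered): Br–NH2 gauche, tBu–Ph gauche, iPr–NH2 gauche, iPr–Ph gauche; 0.6 + 1.5 + 1.1 + 1.2 = 4.4 kcal/mol.
E(A) − E(C) = 8.5 − 4.4 = +4.1 kcal/mol.

+4.1 kcal/mol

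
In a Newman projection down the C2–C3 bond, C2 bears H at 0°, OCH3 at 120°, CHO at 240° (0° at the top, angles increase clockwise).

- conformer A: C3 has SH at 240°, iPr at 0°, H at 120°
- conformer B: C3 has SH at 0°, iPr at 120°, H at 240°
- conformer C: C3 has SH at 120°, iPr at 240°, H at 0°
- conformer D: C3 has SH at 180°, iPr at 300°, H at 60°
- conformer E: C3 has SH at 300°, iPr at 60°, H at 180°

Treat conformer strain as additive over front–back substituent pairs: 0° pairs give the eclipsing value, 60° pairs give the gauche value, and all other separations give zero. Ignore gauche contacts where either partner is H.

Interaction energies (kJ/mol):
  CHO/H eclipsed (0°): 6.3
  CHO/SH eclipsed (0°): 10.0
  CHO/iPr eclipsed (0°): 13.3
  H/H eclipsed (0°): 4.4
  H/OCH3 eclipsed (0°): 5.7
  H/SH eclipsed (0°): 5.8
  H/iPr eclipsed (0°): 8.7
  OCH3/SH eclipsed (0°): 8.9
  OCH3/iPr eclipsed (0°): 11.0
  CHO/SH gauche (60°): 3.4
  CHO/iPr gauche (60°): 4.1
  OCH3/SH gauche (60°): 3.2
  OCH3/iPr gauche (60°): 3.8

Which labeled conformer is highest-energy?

A (eclipsed): H–iPr eclipsed, OCH3–H eclipsed, CHO–SH eclipsed; 8.7 + 5.7 + 10.0 = 24.4 kJ/mol.
B (eclipsed): H–SH eclipsed, OCH3–iPr eclipsed, CHO–H eclipsed; 5.8 + 11.0 + 6.3 = 23.1 kJ/mol.
C (eclipsed): H–H eclipsed, OCH3–SH eclipsed, CHO–iPr eclipsed; 4.4 + 8.9 + 13.3 = 26.6 kJ/mol.
D (staggered): OCH3–SH gauche, CHO–SH gauche, CHO–iPr gauche; 3.2 + 3.4 + 4.1 = 10.7 kJ/mol.
E (staggered): OCH3–iPr gauche, CHO–SH gauche; 3.8 + 3.4 = 7.2 kJ/mol.
C has the highest total (26.6 kJ/mol).

C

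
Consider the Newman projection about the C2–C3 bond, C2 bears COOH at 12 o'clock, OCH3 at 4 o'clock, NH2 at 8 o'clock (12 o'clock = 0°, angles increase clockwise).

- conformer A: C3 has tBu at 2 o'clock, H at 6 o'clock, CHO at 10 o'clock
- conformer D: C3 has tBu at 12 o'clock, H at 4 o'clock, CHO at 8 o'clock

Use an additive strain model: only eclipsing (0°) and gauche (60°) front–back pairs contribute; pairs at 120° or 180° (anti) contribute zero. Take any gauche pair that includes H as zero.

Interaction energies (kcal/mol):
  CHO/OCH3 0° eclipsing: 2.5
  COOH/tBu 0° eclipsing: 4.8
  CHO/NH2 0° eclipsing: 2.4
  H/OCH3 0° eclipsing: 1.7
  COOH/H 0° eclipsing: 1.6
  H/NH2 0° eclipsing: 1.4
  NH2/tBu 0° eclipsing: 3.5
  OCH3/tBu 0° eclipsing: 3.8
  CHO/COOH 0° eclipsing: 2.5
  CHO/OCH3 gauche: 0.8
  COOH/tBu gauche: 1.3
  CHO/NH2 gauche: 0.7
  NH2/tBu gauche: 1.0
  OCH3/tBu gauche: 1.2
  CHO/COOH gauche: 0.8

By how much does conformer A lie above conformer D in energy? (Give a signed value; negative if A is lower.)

A (staggered): COOH–tBu gauche, COOH–CHO gauche, OCH3–tBu gauche, NH2–CHO gauche; 1.3 + 0.8 + 1.2 + 0.7 = 4.0 kcal/mol.
D (eclipsed): COOH–tBu eclipsed, OCH3–H eclipsed, NH2–CHO eclipsed; 4.8 + 1.7 + 2.4 = 8.9 kcal/mol.
E(A) − E(D) = 4.0 − 8.9 = -4.9 kcal/mol.

-4.9 kcal/mol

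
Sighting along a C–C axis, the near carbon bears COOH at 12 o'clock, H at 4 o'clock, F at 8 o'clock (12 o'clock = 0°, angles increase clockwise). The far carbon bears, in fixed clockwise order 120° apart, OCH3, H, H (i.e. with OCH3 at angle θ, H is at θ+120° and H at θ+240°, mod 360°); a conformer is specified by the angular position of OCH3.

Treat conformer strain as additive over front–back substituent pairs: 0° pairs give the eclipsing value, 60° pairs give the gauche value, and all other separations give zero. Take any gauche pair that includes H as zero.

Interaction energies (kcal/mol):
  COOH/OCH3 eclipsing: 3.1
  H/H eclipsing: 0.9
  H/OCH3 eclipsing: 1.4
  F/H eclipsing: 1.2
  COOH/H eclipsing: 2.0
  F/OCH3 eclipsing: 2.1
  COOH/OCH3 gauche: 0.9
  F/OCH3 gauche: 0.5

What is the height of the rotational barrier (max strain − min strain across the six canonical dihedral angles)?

4.7 kcal/mol

OCH3 at 0° is eclipsed. COOH at 0° is eclipsed with OCH3 at 0° (3.1); H at 120° is eclipsed with H at 120° (0.9); F at 240° is eclipsed with H at 240° (1.2). Total 5.2 kcal/mol.
OCH3 at 60° is staggered. COOH at 0° is gauche with OCH3 at 60° (0.9). Total 0.9 kcal/mol.
OCH3 at 120° is eclipsed. COOH at 0° is eclipsed with H at 0° (2.0); H at 120° is eclipsed with OCH3 at 120° (1.4); F at 240° is eclipsed with H at 240° (1.2). Total 4.6 kcal/mol.
OCH3 at 180° is staggered. F at 240° is gauche with OCH3 at 180° (0.5). Total 0.5 kcal/mol.
OCH3 at 240° is eclipsed. COOH at 0° is eclipsed with H at 0° (2.0); H at 120° is eclipsed with H at 120° (0.9); F at 240° is eclipsed with OCH3 at 240° (2.1). Total 5.0 kcal/mol.
OCH3 at 300° is staggered. COOH at 0° is gauche with OCH3 at 300° (0.9); F at 240° is gauche with OCH3 at 300° (0.5). Total 1.4 kcal/mol.
Max at 0° (5.2 kcal/mol), min at 180° (0.5 kcal/mol); barrier = 4.7 kcal/mol.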